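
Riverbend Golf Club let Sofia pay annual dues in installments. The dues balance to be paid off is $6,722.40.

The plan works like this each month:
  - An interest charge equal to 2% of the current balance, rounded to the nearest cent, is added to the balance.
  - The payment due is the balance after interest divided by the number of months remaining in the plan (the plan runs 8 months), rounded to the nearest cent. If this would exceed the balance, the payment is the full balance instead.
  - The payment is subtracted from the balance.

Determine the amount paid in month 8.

$984.54

Month 1: opening $6,722.40; interest $134.45 → $6,856.85; payment $857.11; balance $5,999.74
Month 2: opening $5,999.74; interest $119.99 → $6,119.73; payment $874.25; balance $5,245.48
Month 3: opening $5,245.48; interest $104.91 → $5,350.39; payment $891.73; balance $4,458.66
Month 4: opening $4,458.66; interest $89.17 → $4,547.83; payment $909.57; balance $3,638.26
Month 5: opening $3,638.26; interest $72.77 → $3,711.03; payment $927.76; balance $2,783.27
Month 6: opening $2,783.27; interest $55.67 → $2,838.94; payment $946.31; balance $1,892.63
Month 7: opening $1,892.63; interest $37.85 → $1,930.48; payment $965.24; balance $965.24
Month 8: opening $965.24; interest $19.30 → $984.54; payment $984.54; balance $0.00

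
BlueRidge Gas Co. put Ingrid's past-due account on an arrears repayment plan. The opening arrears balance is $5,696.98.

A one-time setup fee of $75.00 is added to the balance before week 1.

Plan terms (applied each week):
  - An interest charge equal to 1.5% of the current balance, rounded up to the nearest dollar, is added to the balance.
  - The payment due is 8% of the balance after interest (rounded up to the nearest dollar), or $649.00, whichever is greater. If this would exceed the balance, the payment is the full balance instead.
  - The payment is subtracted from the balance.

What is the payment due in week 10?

Week 1: opening $5,771.98; interest $87.00 → $5,858.98; payment $649.00; balance $5,209.98
Week 2: opening $5,209.98; interest $79.00 → $5,288.98; payment $649.00; balance $4,639.98
Week 3: opening $4,639.98; interest $70.00 → $4,709.98; payment $649.00; balance $4,060.98
Week 4: opening $4,060.98; interest $61.00 → $4,121.98; payment $649.00; balance $3,472.98
Week 5: opening $3,472.98; interest $53.00 → $3,525.98; payment $649.00; balance $2,876.98
Week 6: opening $2,876.98; interest $44.00 → $2,920.98; payment $649.00; balance $2,271.98
Week 7: opening $2,271.98; interest $35.00 → $2,306.98; payment $649.00; balance $1,657.98
Week 8: opening $1,657.98; interest $25.00 → $1,682.98; payment $649.00; balance $1,033.98
Week 9: opening $1,033.98; interest $16.00 → $1,049.98; payment $649.00; balance $400.98
Week 10: opening $400.98; interest $7.00 → $407.98; payment $407.98; balance $0.00

$407.98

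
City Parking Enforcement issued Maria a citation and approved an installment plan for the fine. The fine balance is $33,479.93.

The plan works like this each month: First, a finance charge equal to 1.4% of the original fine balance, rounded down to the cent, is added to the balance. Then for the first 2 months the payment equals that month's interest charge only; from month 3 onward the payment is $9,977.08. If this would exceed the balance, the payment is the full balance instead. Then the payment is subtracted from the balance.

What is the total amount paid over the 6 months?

$36,292.19

Month 1: opening $33,479.93; interest $468.71 → $33,948.64; payment $468.71; balance $33,479.93
Month 2: opening $33,479.93; interest $468.71 → $33,948.64; payment $468.71; balance $33,479.93
Month 3: opening $33,479.93; interest $468.71 → $33,948.64; payment $9,977.08; balance $23,971.56
Month 4: opening $23,971.56; interest $468.71 → $24,440.27; payment $9,977.08; balance $14,463.19
Month 5: opening $14,463.19; interest $468.71 → $14,931.90; payment $9,977.08; balance $4,954.82
Month 6: opening $4,954.82; interest $468.71 → $5,423.53; payment $5,423.53; balance $0.00
Total paid: $36,292.19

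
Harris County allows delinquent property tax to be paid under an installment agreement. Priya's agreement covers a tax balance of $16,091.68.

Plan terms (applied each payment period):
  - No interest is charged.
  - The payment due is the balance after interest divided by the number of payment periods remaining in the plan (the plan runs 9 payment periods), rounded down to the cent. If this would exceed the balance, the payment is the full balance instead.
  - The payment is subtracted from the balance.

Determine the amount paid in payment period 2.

$1,787.96

# | Opening | Payment | End bal
1 | $16,091.68 | $1,787.96 | $14,303.72
2 | $14,303.72 | $1,787.96 | $12,515.76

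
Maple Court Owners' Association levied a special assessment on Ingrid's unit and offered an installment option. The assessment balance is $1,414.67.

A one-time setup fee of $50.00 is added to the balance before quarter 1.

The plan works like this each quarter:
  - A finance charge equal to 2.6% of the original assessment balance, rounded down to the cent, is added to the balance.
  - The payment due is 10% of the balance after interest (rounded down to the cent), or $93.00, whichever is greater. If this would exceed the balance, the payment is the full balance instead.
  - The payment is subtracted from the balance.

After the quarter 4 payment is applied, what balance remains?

Quarter 1: $1,464.67 +$36.78 interest = $1,501.45; pay $150.14 → $1,351.31
Quarter 2: $1,351.31 +$36.78 interest = $1,388.09; pay $138.80 → $1,249.29
Quarter 3: $1,249.29 +$36.78 interest = $1,286.07; pay $128.60 → $1,157.47
Quarter 4: $1,157.47 +$36.78 interest = $1,194.25; pay $119.42 → $1,074.83

$1,074.83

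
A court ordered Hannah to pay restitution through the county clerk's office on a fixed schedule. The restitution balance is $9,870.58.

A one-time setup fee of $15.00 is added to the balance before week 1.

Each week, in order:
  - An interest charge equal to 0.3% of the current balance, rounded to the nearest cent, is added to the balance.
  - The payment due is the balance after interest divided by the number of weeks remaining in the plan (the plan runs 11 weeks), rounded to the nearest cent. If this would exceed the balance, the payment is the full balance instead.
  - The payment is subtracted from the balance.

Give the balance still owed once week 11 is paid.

# | Opening | Interest | Payment | End bal
1 | $9,885.58 | $29.66 | $901.39 | $9,013.85
2 | $9,013.85 | $27.04 | $904.09 | $8,136.80
3 | $8,136.80 | $24.41 | $906.80 | $7,254.41
4 | $7,254.41 | $21.76 | $909.52 | $6,366.65
5 | $6,366.65 | $19.10 | $912.25 | $5,473.50
6 | $5,473.50 | $16.42 | $914.99 | $4,574.93
7 | $4,574.93 | $13.72 | $917.73 | $3,670.92
8 | $3,670.92 | $11.01 | $920.48 | $2,761.45
9 | $2,761.45 | $8.28 | $923.24 | $1,846.49
10 | $1,846.49 | $5.54 | $926.02 | $926.01
11 | $926.01 | $2.78 | $928.79 | $0.00

$0.00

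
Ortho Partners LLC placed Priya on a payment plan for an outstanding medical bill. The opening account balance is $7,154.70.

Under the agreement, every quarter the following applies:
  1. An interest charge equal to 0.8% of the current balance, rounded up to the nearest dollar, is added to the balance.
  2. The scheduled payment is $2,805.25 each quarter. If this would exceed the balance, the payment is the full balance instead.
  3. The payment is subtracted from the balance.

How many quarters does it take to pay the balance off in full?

3

Quarter 1: $7,154.70 +$58.00 interest = $7,212.70; pay $2,805.25 → $4,407.45
Quarter 2: $4,407.45 +$36.00 interest = $4,443.45; pay $2,805.25 → $1,638.20
Quarter 3: $1,638.20 +$14.00 interest = $1,652.20; pay $1,652.20 → $0.00
Balance reaches $0.00 in quarter 3.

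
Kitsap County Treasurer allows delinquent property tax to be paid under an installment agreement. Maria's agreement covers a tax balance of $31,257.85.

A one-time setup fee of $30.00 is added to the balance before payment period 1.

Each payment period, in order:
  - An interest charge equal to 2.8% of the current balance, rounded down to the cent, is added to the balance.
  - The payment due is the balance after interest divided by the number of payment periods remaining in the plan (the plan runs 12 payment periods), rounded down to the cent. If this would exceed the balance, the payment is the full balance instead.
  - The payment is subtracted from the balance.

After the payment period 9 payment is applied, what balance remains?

$10,028.91

Payment period 1: opening $31,287.85; interest $876.05 → $32,163.90; payment $2,680.32; balance $29,483.58
Payment period 2: opening $29,483.58; interest $825.54 → $30,309.12; payment $2,755.37; balance $27,553.75
Payment period 3: opening $27,553.75; interest $771.50 → $28,325.25; payment $2,832.52; balance $25,492.73
Payment period 4: opening $25,492.73; interest $713.79 → $26,206.52; payment $2,911.83; balance $23,294.69
Payment period 5: opening $23,294.69; interest $652.25 → $23,946.94; payment $2,993.36; balance $20,953.58
Payment period 6: opening $20,953.58; interest $586.70 → $21,540.28; payment $3,077.18; balance $18,463.10
Payment period 7: opening $18,463.10; interest $516.96 → $18,980.06; payment $3,163.34; balance $15,816.72
Payment period 8: opening $15,816.72; interest $442.86 → $16,259.58; payment $3,251.91; balance $13,007.67
Payment period 9: opening $13,007.67; interest $364.21 → $13,371.88; payment $3,342.97; balance $10,028.91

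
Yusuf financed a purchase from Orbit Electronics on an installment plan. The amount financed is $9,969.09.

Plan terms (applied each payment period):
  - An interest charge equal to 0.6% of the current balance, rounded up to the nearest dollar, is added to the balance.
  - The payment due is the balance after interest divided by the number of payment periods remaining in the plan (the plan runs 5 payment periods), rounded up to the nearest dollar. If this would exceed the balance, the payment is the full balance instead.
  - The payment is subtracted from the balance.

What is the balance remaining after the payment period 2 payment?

# | Opening | Interest | Payment | End bal
1 | $9,969.09 | $60.00 | $2,006.00 | $8,023.09
2 | $8,023.09 | $49.00 | $2,019.00 | $6,053.09

$6,053.09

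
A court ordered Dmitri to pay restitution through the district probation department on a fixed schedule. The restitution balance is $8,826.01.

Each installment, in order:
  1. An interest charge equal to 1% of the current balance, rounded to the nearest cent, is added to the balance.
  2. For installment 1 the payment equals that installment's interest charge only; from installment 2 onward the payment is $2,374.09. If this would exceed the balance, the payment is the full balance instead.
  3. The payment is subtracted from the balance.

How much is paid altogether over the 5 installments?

$9,129.24

Installment 1: $8,826.01 +$88.26 interest = $8,914.27; pay $88.26 → $8,826.01
Installment 2: $8,826.01 +$88.26 interest = $8,914.27; pay $2,374.09 → $6,540.18
Installment 3: $6,540.18 +$65.40 interest = $6,605.58; pay $2,374.09 → $4,231.49
Installment 4: $4,231.49 +$42.31 interest = $4,273.80; pay $2,374.09 → $1,899.71
Installment 5: $1,899.71 +$19.00 interest = $1,918.71; pay $1,918.71 → $0.00
Total paid: $9,129.24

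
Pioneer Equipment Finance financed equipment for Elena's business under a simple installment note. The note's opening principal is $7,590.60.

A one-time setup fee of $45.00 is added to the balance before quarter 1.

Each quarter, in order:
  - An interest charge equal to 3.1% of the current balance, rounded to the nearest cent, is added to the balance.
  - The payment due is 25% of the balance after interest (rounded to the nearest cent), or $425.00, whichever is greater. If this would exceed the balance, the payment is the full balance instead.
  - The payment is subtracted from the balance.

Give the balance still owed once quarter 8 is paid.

Quarter 1: opening $7,635.60; interest $236.70 → $7,872.30; payment $1,968.08; balance $5,904.22
Quarter 2: opening $5,904.22; interest $183.03 → $6,087.25; payment $1,521.81; balance $4,565.44
Quarter 3: opening $4,565.44; interest $141.53 → $4,706.97; payment $1,176.74; balance $3,530.23
Quarter 4: opening $3,530.23; interest $109.44 → $3,639.67; payment $909.92; balance $2,729.75
Quarter 5: opening $2,729.75; interest $84.62 → $2,814.37; payment $703.59; balance $2,110.78
Quarter 6: opening $2,110.78; interest $65.43 → $2,176.21; payment $544.05; balance $1,632.16
Quarter 7: opening $1,632.16; interest $50.60 → $1,682.76; payment $425.00; balance $1,257.76
Quarter 8: opening $1,257.76; interest $38.99 → $1,296.75; payment $425.00; balance $871.75

$871.75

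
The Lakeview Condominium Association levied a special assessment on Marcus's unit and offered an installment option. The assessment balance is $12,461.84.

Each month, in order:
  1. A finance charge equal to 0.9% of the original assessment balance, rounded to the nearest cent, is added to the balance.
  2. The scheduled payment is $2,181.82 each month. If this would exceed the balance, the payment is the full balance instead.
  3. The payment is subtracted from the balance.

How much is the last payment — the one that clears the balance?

# | Opening | Interest | Payment | End bal
1 | $12,461.84 | $112.16 | $2,181.82 | $10,392.18
2 | $10,392.18 | $112.16 | $2,181.82 | $8,322.52
3 | $8,322.52 | $112.16 | $2,181.82 | $6,252.86
4 | $6,252.86 | $112.16 | $2,181.82 | $4,183.20
5 | $4,183.20 | $112.16 | $2,181.82 | $2,113.54
6 | $2,113.54 | $112.16 | $2,181.82 | $43.88
7 | $43.88 | $112.16 | $156.04 | $0.00

$156.04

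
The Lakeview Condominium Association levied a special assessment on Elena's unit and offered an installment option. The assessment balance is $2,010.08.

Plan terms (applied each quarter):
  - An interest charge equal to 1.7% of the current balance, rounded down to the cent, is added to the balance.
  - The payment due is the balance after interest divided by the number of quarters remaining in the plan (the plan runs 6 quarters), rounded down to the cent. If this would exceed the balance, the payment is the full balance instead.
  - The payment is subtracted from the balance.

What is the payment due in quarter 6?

$370.67

# | Opening | Interest | Payment | End bal
1 | $2,010.08 | $34.17 | $340.70 | $1,703.55
2 | $1,703.55 | $28.96 | $346.50 | $1,386.01
3 | $1,386.01 | $23.56 | $352.39 | $1,057.18
4 | $1,057.18 | $17.97 | $358.38 | $716.77
5 | $716.77 | $12.18 | $364.47 | $364.48
6 | $364.48 | $6.19 | $370.67 | $0.00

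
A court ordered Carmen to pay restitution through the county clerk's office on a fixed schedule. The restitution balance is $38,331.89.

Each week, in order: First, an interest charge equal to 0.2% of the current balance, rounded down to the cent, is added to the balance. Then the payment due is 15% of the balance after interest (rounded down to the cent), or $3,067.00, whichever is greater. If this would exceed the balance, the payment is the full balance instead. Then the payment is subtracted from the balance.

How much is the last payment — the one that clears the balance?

$1,922.86

# | Opening | Interest | Payment | End bal
1 | $38,331.89 | $76.66 | $5,761.28 | $32,647.27
2 | $32,647.27 | $65.29 | $4,906.88 | $27,805.68
3 | $27,805.68 | $55.61 | $4,179.19 | $23,682.10
4 | $23,682.10 | $47.36 | $3,559.41 | $20,170.05
5 | $20,170.05 | $40.34 | $3,067.00 | $17,143.39
6 | $17,143.39 | $34.28 | $3,067.00 | $14,110.67
7 | $14,110.67 | $28.22 | $3,067.00 | $11,071.89
8 | $11,071.89 | $22.14 | $3,067.00 | $8,027.03
9 | $8,027.03 | $16.05 | $3,067.00 | $4,976.08
10 | $4,976.08 | $9.95 | $3,067.00 | $1,919.03
11 | $1,919.03 | $3.83 | $1,922.86 | $0.00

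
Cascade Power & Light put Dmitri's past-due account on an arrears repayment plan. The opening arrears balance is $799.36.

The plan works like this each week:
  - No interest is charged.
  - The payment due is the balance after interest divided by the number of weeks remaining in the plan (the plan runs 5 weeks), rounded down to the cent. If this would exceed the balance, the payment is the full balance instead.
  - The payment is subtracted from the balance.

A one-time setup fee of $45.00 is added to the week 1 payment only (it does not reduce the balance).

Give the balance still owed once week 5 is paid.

# | Opening | Payment | Fee | End bal
1 | $799.36 | $159.87 | $45.00 | $639.49
2 | $639.49 | $159.87 | — | $479.62
3 | $479.62 | $159.87 | — | $319.75
4 | $319.75 | $159.87 | — | $159.88
5 | $159.88 | $159.88 | — | $0.00

$0.00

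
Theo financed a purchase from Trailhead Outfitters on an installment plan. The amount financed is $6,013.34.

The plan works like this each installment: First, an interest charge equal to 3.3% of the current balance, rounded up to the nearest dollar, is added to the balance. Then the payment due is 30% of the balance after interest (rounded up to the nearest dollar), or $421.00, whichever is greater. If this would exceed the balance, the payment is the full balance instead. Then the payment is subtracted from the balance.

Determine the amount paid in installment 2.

Installment 1: $6,013.34 +$199.00 interest = $6,212.34; pay $1,864.00 → $4,348.34
Installment 2: $4,348.34 +$144.00 interest = $4,492.34; pay $1,348.00 → $3,144.34

$1,348.00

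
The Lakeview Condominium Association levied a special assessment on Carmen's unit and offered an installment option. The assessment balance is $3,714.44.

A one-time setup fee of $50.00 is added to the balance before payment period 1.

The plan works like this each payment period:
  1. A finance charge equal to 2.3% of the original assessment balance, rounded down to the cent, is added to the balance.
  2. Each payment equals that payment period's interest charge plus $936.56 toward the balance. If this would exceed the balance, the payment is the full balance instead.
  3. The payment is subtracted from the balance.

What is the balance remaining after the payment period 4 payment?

$18.20

Payment period 1: opening $3,764.44; interest $85.43 → $3,849.87; payment $1,021.99; balance $2,827.88
Payment period 2: opening $2,827.88; interest $85.43 → $2,913.31; payment $1,021.99; balance $1,891.32
Payment period 3: opening $1,891.32; interest $85.43 → $1,976.75; payment $1,021.99; balance $954.76
Payment period 4: opening $954.76; interest $85.43 → $1,040.19; payment $1,021.99; balance $18.20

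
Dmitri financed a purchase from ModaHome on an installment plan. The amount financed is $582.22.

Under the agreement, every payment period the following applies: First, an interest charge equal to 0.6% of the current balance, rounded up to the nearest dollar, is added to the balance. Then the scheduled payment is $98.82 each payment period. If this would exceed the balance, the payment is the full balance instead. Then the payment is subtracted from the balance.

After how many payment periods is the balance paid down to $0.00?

# | Opening | Interest | Payment | End bal
1 | $582.22 | $4.00 | $98.82 | $487.40
2 | $487.40 | $3.00 | $98.82 | $391.58
3 | $391.58 | $3.00 | $98.82 | $295.76
4 | $295.76 | $2.00 | $98.82 | $198.94
5 | $198.94 | $2.00 | $98.82 | $102.12
6 | $102.12 | $1.00 | $98.82 | $4.30
7 | $4.30 | $1.00 | $5.30 | $0.00
Balance reaches $0.00 in payment period 7.

7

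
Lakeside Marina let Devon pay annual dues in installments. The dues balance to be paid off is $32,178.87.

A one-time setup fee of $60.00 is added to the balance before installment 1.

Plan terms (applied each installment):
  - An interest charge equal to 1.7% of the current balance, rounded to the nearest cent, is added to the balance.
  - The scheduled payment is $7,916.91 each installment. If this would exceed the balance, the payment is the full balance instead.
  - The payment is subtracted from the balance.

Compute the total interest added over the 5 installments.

# | Opening | Interest | Payment | End bal
1 | $32,238.87 | $548.06 | $7,916.91 | $24,870.02
2 | $24,870.02 | $422.79 | $7,916.91 | $17,375.90
3 | $17,375.90 | $295.39 | $7,916.91 | $9,754.38
4 | $9,754.38 | $165.82 | $7,916.91 | $2,003.29
5 | $2,003.29 | $34.06 | $2,037.35 | $0.00
Total interest: $548.06 + $422.79 + $295.39 + $165.82 + $34.06 = $1,466.12

$1,466.12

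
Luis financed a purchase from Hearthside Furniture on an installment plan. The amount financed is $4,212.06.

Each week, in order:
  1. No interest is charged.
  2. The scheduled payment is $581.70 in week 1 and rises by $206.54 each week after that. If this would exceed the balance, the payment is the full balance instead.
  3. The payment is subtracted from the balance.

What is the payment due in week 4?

Week 1: $4,212.06 − $581.70 → $3,630.36
Week 2: $3,630.36 − $788.24 → $2,842.12
Week 3: $2,842.12 − $994.78 → $1,847.34
Week 4: $1,847.34 − $1,201.32 → $646.02

$1,201.32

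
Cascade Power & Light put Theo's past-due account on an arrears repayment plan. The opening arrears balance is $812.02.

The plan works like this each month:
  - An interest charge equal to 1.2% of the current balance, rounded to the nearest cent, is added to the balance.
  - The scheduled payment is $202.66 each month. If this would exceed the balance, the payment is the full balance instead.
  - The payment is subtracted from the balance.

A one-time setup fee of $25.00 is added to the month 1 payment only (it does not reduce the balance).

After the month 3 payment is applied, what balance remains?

$226.30

# | Opening | Interest | Payment | Fee | End bal
1 | $812.02 | $9.74 | $202.66 | $25.00 | $619.10
2 | $619.10 | $7.43 | $202.66 | — | $423.87
3 | $423.87 | $5.09 | $202.66 | — | $226.30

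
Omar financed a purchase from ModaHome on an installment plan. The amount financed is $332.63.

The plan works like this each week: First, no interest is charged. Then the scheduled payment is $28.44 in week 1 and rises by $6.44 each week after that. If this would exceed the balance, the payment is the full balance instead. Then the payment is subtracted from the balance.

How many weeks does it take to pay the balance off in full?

Week 1: opening $332.63; payment $28.44; balance $304.19
Week 2: opening $304.19; payment $34.88; balance $269.31
Week 3: opening $269.31; payment $41.32; balance $227.99
Week 4: opening $227.99; payment $47.76; balance $180.23
Week 5: opening $180.23; payment $54.20; balance $126.03
Week 6: opening $126.03; payment $60.64; balance $65.39
Week 7: opening $65.39; payment $65.39; balance $0.00
Balance reaches $0.00 in week 7.

7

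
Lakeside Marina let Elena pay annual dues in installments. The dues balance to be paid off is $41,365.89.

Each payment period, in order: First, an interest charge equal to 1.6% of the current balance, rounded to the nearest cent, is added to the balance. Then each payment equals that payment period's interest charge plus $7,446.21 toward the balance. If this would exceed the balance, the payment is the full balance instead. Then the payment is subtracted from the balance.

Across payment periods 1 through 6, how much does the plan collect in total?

$43,549.93

# | Opening | Interest | Payment | End bal
1 | $41,365.89 | $661.85 | $8,108.06 | $33,919.68
2 | $33,919.68 | $542.71 | $7,988.92 | $26,473.47
3 | $26,473.47 | $423.58 | $7,869.79 | $19,027.26
4 | $19,027.26 | $304.44 | $7,750.65 | $11,581.05
5 | $11,581.05 | $185.30 | $7,631.51 | $4,134.84
6 | $4,134.84 | $66.16 | $4,201.00 | $0.00
Total paid: $43,549.93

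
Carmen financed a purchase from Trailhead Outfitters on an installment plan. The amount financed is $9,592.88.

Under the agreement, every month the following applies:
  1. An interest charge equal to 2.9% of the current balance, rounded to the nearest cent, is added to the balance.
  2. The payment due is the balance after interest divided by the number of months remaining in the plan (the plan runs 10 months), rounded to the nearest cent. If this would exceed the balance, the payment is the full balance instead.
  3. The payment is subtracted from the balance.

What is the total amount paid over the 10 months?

$11,264.10

Month 1: opening $9,592.88; interest $278.19 → $9,871.07; payment $987.11; balance $8,883.96
Month 2: opening $8,883.96; interest $257.63 → $9,141.59; payment $1,015.73; balance $8,125.86
Month 3: opening $8,125.86; interest $235.65 → $8,361.51; payment $1,045.19; balance $7,316.32
Month 4: opening $7,316.32; interest $212.17 → $7,528.49; payment $1,075.50; balance $6,452.99
Month 5: opening $6,452.99; interest $187.14 → $6,640.13; payment $1,106.69; balance $5,533.44
Month 6: opening $5,533.44; interest $160.47 → $5,693.91; payment $1,138.78; balance $4,555.13
Month 7: opening $4,555.13; interest $132.10 → $4,687.23; payment $1,171.81; balance $3,515.42
Month 8: opening $3,515.42; interest $101.95 → $3,617.37; payment $1,205.79; balance $2,411.58
Month 9: opening $2,411.58; interest $69.94 → $2,481.52; payment $1,240.76; balance $1,240.76
Month 10: opening $1,240.76; interest $35.98 → $1,276.74; payment $1,276.74; balance $0.00
Total paid: $11,264.10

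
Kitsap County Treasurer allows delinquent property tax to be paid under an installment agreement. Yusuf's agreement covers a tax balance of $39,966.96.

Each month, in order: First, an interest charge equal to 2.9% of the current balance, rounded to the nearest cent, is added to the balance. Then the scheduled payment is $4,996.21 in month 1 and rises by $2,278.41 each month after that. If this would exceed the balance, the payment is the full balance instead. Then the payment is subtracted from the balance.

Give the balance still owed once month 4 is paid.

$10,000.94

Month 1: opening $39,966.96; interest $1,159.04 → $41,126.00; payment $4,996.21; balance $36,129.79
Month 2: opening $36,129.79; interest $1,047.76 → $37,177.55; payment $7,274.62; balance $29,902.93
Month 3: opening $29,902.93; interest $867.18 → $30,770.11; payment $9,553.03; balance $21,217.08
Month 4: opening $21,217.08; interest $615.30 → $21,832.38; payment $11,831.44; balance $10,000.94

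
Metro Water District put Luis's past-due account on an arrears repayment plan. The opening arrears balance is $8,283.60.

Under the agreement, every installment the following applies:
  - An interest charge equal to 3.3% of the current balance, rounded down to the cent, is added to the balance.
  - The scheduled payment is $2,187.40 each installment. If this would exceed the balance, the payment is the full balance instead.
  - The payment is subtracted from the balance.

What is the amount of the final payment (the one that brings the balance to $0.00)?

Installment 1: opening $8,283.60; interest $273.35 → $8,556.95; payment $2,187.40; balance $6,369.55
Installment 2: opening $6,369.55; interest $210.19 → $6,579.74; payment $2,187.40; balance $4,392.34
Installment 3: opening $4,392.34; interest $144.94 → $4,537.28; payment $2,187.40; balance $2,349.88
Installment 4: opening $2,349.88; interest $77.54 → $2,427.42; payment $2,187.40; balance $240.02
Installment 5: opening $240.02; interest $7.92 → $247.94; payment $247.94; balance $0.00

$247.94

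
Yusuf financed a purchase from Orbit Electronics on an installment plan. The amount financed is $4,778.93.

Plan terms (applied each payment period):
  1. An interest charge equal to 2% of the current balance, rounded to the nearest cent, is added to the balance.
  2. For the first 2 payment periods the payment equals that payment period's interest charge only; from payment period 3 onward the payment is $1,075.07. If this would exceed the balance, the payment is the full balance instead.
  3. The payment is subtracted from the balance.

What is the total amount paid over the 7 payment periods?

$5,248.14

Payment period 1: opening $4,778.93; interest $95.58 → $4,874.51; payment $95.58; balance $4,778.93
Payment period 2: opening $4,778.93; interest $95.58 → $4,874.51; payment $95.58; balance $4,778.93
Payment period 3: opening $4,778.93; interest $95.58 → $4,874.51; payment $1,075.07; balance $3,799.44
Payment period 4: opening $3,799.44; interest $75.99 → $3,875.43; payment $1,075.07; balance $2,800.36
Payment period 5: opening $2,800.36; interest $56.01 → $2,856.37; payment $1,075.07; balance $1,781.30
Payment period 6: opening $1,781.30; interest $35.63 → $1,816.93; payment $1,075.07; balance $741.86
Payment period 7: opening $741.86; interest $14.84 → $756.70; payment $756.70; balance $0.00
Total paid: $5,248.14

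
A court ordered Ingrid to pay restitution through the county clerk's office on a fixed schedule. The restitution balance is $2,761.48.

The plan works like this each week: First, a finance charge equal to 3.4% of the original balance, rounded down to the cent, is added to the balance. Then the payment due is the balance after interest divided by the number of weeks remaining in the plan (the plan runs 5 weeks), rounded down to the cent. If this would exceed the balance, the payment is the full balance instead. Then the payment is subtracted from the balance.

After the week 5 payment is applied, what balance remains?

$0.00

Week 1: opening $2,761.48; interest $93.89 → $2,855.37; payment $571.07; balance $2,284.30
Week 2: opening $2,284.30; interest $93.89 → $2,378.19; payment $594.54; balance $1,783.65
Week 3: opening $1,783.65; interest $93.89 → $1,877.54; payment $625.84; balance $1,251.70
Week 4: opening $1,251.70; interest $93.89 → $1,345.59; payment $672.79; balance $672.80
Week 5: opening $672.80; interest $93.89 → $766.69; payment $766.69; balance $0.00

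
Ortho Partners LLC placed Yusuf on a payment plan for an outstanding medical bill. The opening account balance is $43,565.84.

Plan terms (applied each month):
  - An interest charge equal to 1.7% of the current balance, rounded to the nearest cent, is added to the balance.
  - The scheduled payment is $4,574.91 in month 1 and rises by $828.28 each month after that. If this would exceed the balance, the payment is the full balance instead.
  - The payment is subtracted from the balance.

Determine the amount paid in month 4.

Month 1: opening $43,565.84; interest $740.62 → $44,306.46; payment $4,574.91; balance $39,731.55
Month 2: opening $39,731.55; interest $675.44 → $40,406.99; payment $5,403.19; balance $35,003.80
Month 3: opening $35,003.80; interest $595.06 → $35,598.86; payment $6,231.47; balance $29,367.39
Month 4: opening $29,367.39; interest $499.25 → $29,866.64; payment $7,059.75; balance $22,806.89

$7,059.75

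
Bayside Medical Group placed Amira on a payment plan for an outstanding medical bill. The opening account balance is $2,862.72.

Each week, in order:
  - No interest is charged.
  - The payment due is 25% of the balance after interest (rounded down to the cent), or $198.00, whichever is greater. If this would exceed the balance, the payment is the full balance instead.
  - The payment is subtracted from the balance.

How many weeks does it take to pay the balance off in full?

9

Week 1: opening $2,862.72; payment $715.68; balance $2,147.04
Week 2: opening $2,147.04; payment $536.76; balance $1,610.28
Week 3: opening $1,610.28; payment $402.57; balance $1,207.71
Week 4: opening $1,207.71; payment $301.92; balance $905.79
Week 5: opening $905.79; payment $226.44; balance $679.35
Week 6: opening $679.35; payment $198.00; balance $481.35
Week 7: opening $481.35; payment $198.00; balance $283.35
Week 8: opening $283.35; payment $198.00; balance $85.35
Week 9: opening $85.35; payment $85.35; balance $0.00
Balance reaches $0.00 in week 9.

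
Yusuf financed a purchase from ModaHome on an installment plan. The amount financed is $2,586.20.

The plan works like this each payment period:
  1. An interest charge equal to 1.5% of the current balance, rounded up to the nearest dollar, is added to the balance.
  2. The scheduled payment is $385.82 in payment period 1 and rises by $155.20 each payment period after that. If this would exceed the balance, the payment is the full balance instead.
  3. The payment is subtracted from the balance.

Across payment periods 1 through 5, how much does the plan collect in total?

Payment period 1: opening $2,586.20; interest $39.00 → $2,625.20; payment $385.82; balance $2,239.38
Payment period 2: opening $2,239.38; interest $34.00 → $2,273.38; payment $541.02; balance $1,732.36
Payment period 3: opening $1,732.36; interest $26.00 → $1,758.36; payment $696.22; balance $1,062.14
Payment period 4: opening $1,062.14; interest $16.00 → $1,078.14; payment $851.42; balance $226.72
Payment period 5: opening $226.72; interest $4.00 → $230.72; payment $230.72; balance $0.00
Total paid: $2,705.20

$2,705.20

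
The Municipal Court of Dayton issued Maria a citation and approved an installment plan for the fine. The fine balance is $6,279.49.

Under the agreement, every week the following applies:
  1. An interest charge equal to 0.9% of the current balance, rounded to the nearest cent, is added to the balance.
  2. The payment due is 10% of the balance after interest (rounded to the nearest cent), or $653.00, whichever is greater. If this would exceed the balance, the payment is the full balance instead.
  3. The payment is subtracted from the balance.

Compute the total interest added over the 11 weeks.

$318.30

Week 1: $6,279.49 +$56.52 interest = $6,336.01; pay $653.00 → $5,683.01
Week 2: $5,683.01 +$51.15 interest = $5,734.16; pay $653.00 → $5,081.16
Week 3: $5,081.16 +$45.73 interest = $5,126.89; pay $653.00 → $4,473.89
Week 4: $4,473.89 +$40.27 interest = $4,514.16; pay $653.00 → $3,861.16
Week 5: $3,861.16 +$34.75 interest = $3,895.91; pay $653.00 → $3,242.91
Week 6: $3,242.91 +$29.19 interest = $3,272.10; pay $653.00 → $2,619.10
Week 7: $2,619.10 +$23.57 interest = $2,642.67; pay $653.00 → $1,989.67
Week 8: $1,989.67 +$17.91 interest = $2,007.58; pay $653.00 → $1,354.58
Week 9: $1,354.58 +$12.19 interest = $1,366.77; pay $653.00 → $713.77
Week 10: $713.77 +$6.42 interest = $720.19; pay $653.00 → $67.19
Week 11: $67.19 +$0.60 interest = $67.79; pay $67.79 → $0.00
Total interest: $56.52 + $51.15 + $45.73 + $40.27 + $34.75 + $29.19 + $23.57 + $17.91 + $12.19 + $6.42 + $0.60 = $318.30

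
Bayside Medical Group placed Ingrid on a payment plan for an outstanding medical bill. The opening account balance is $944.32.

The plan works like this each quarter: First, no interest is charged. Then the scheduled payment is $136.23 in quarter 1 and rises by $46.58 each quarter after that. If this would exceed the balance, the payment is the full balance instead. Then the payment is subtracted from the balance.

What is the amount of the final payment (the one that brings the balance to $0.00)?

# | Opening | Payment | End bal
1 | $944.32 | $136.23 | $808.09
2 | $808.09 | $182.81 | $625.28
3 | $625.28 | $229.39 | $395.89
4 | $395.89 | $275.97 | $119.92
5 | $119.92 | $119.92 | $0.00

$119.92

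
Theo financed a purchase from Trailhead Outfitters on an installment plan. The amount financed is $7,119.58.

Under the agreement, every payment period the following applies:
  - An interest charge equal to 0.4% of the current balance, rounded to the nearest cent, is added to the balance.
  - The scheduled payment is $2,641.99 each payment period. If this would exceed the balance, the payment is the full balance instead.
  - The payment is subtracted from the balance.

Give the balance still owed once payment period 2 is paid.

Payment period 1: opening $7,119.58; interest $28.48 → $7,148.06; payment $2,641.99; balance $4,506.07
Payment period 2: opening $4,506.07; interest $18.02 → $4,524.09; payment $2,641.99; balance $1,882.10

$1,882.10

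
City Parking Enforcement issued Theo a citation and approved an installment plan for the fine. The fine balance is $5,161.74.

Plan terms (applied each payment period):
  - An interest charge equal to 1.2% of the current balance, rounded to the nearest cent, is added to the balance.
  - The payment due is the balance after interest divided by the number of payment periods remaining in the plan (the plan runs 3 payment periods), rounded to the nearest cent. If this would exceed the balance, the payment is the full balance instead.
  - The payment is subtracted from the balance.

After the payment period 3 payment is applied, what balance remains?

# | Opening | Interest | Payment | End bal
1 | $5,161.74 | $61.94 | $1,741.23 | $3,482.45
2 | $3,482.45 | $41.79 | $1,762.12 | $1,762.12
3 | $1,762.12 | $21.15 | $1,783.27 | $0.00

$0.00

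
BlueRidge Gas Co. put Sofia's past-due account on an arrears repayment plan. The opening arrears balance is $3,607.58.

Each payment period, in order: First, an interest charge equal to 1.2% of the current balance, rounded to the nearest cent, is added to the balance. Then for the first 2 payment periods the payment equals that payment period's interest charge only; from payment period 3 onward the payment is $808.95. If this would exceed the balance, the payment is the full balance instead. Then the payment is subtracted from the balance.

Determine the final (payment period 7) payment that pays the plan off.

Payment period 1: $3,607.58 +$43.29 interest = $3,650.87; pay $43.29 → $3,607.58
Payment period 2: $3,607.58 +$43.29 interest = $3,650.87; pay $43.29 → $3,607.58
Payment period 3: $3,607.58 +$43.29 interest = $3,650.87; pay $808.95 → $2,841.92
Payment period 4: $2,841.92 +$34.10 interest = $2,876.02; pay $808.95 → $2,067.07
Payment period 5: $2,067.07 +$24.80 interest = $2,091.87; pay $808.95 → $1,282.92
Payment period 6: $1,282.92 +$15.40 interest = $1,298.32; pay $808.95 → $489.37
Payment period 7: $489.37 +$5.87 interest = $495.24; pay $495.24 → $0.00

$495.24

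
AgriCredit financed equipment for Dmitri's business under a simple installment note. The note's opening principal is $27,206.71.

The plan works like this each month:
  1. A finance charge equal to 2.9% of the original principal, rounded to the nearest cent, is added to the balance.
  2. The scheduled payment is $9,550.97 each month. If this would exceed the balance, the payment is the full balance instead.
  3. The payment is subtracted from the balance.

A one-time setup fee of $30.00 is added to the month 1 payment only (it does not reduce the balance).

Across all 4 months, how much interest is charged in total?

$3,155.96

Month 1: opening $27,206.71; interest $788.99 → $27,995.70; payment $9,550.97 (+ $30.00 fee); balance $18,444.73
Month 2: opening $18,444.73; interest $788.99 → $19,233.72; payment $9,550.97; balance $9,682.75
Month 3: opening $9,682.75; interest $788.99 → $10,471.74; payment $9,550.97; balance $920.77
Month 4: opening $920.77; interest $788.99 → $1,709.76; payment $1,709.76; balance $0.00
Total interest: $788.99 + $788.99 + $788.99 + $788.99 = $3,155.96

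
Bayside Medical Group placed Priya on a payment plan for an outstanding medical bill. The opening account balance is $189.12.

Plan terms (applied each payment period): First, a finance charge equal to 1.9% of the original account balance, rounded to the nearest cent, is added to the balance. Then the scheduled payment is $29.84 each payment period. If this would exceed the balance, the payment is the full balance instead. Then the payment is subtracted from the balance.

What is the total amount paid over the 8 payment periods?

$217.84

Payment period 1: opening $189.12; interest $3.59 → $192.71; payment $29.84; balance $162.87
Payment period 2: opening $162.87; interest $3.59 → $166.46; payment $29.84; balance $136.62
Payment period 3: opening $136.62; interest $3.59 → $140.21; payment $29.84; balance $110.37
Payment period 4: opening $110.37; interest $3.59 → $113.96; payment $29.84; balance $84.12
Payment period 5: opening $84.12; interest $3.59 → $87.71; payment $29.84; balance $57.87
Payment period 6: opening $57.87; interest $3.59 → $61.46; payment $29.84; balance $31.62
Payment period 7: opening $31.62; interest $3.59 → $35.21; payment $29.84; balance $5.37
Payment period 8: opening $5.37; interest $3.59 → $8.96; payment $8.96; balance $0.00
Total paid: $217.84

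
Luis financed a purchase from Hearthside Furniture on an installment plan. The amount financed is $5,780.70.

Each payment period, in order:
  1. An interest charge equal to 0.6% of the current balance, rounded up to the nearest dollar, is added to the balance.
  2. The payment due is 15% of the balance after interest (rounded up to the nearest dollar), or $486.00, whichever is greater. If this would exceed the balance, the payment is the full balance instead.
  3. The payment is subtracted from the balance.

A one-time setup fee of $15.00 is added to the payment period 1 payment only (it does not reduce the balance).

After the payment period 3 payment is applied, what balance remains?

$3,614.70

Payment period 1: opening $5,780.70; interest $35.00 → $5,815.70; payment $873.00 (+ $15.00 fee); balance $4,942.70
Payment period 2: opening $4,942.70; interest $30.00 → $4,972.70; payment $746.00; balance $4,226.70
Payment period 3: opening $4,226.70; interest $26.00 → $4,252.70; payment $638.00; balance $3,614.70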